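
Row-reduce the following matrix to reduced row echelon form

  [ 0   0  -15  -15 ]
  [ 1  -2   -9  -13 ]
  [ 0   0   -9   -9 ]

R1 <=> R2
  [ 1  -2   -9  -13 ]
  [ 0   0  -15  -15 ]
  [ 0   0   -9   -9 ]
R2 := -1/15·R2
  [ 1  -2  -9  -13 ]
  [ 0   0   1    1 ]
  [ 0   0  -9   -9 ]
R3 := R3 + 9·R2
  [ 1  -2  -9  -13 ]
  [ 0   0   1    1 ]
  [ 0   0   0    0 ]
R1 := R1 + 9·R2
  [ 1  -2  0  -4 ]
  [ 0   0  1   1 ]
  [ 0   0  0   0 ]

[[1, -2, 0, -4], [0, 0, 1, 1], [0, 0, 0, 0]]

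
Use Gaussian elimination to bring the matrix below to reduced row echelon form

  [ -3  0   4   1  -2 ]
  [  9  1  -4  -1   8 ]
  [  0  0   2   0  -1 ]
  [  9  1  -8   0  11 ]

[[1, 0, 0, 0, 1/3], [0, 1, 0, 0, 4], [0, 0, 1, 0, -1/2], [0, 0, 0, 1, 1]]

ρ1 -> -1/3·ρ1
  [ 1  0  -4/3  -1/3  2/3 ]
  [ 9  1    -4    -1    8 ]
  [ 0  0     2     0   -1 ]
  [ 9  1    -8     0   11 ]
ρ2 -> ρ2 − 9·ρ1
  [ 1  0  -4/3  -1/3  2/3 ]
  [ 0  1     8     2    2 ]
  [ 0  0     2     0   -1 ]
  [ 9  1    -8     0   11 ]
ρ4 -> ρ4 − 9·ρ1
  [ 1  0  -4/3  -1/3  2/3 ]
  [ 0  1     8     2    2 ]
  [ 0  0     2     0   -1 ]
  [ 0  1     4     3    5 ]
ρ4 -> ρ4 − ρ2
  [ 1  0  -4/3  -1/3  2/3 ]
  [ 0  1     8     2    2 ]
  [ 0  0     2     0   -1 ]
  [ 0  0    -4     1    3 ]
ρ3 -> 1/2·ρ3
  [ 1  0  -4/3  -1/3   2/3 ]
  [ 0  1     8     2     2 ]
  [ 0  0     1     0  -1/2 ]
  [ 0  0    -4     1     3 ]
ρ4 -> ρ4 + 4·ρ3
  [ 1  0  -4/3  -1/3   2/3 ]
  [ 0  1     8     2     2 ]
  [ 0  0     1     0  -1/2 ]
  [ 0  0     0     1     1 ]
ρ2 -> ρ2 − 2·ρ4
  [ 1  0  -4/3  -1/3   2/3 ]
  [ 0  1     8     0     0 ]
  [ 0  0     1     0  -1/2 ]
  [ 0  0     0     1     1 ]
ρ1 -> ρ1 + 1/3·ρ4
  [ 1  0  -4/3  0     1 ]
  [ 0  1     8  0     0 ]
  [ 0  0     1  0  -1/2 ]
  [ 0  0     0  1     1 ]
ρ2 -> ρ2 − 8·ρ3
  [ 1  0  -4/3  0     1 ]
  [ 0  1     0  0     4 ]
  [ 0  0     1  0  -1/2 ]
  [ 0  0     0  1     1 ]
ρ1 -> ρ1 + 4/3·ρ3
  [ 1  0  0  0   1/3 ]
  [ 0  1  0  0     4 ]
  [ 0  0  1  0  -1/2 ]
  [ 0  0  0  1     1 ]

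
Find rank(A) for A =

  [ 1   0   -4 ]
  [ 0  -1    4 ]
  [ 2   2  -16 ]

R3 ← R3 − 2·R1
  [ 1   0  -4 ]
  [ 0  -1   4 ]
  [ 0   2  -8 ]
R2 ← -1·R2
  [ 1  0  -4 ]
  [ 0  1  -4 ]
  [ 0  2  -8 ]
R3 ← R3 − 2·R2
  [ 1  0  -4 ]
  [ 0  1  -4 ]
  [ 0  0   0 ]
The reduced form has 2 nonzero rows.

rank = 2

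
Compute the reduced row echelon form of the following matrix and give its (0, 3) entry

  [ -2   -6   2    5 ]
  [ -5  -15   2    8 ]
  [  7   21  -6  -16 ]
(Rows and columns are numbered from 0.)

-1

R1 ← -1/2·R1
  [  1    3  -1  -5/2 ]
  [ -5  -15   2     8 ]
  [  7   21  -6   -16 ]
R2 ← R2 + 5·R1
  [ 1   3  -1  -5/2 ]
  [ 0   0  -3  -9/2 ]
  [ 7  21  -6   -16 ]
R3 ← R3 − 7·R1
  [ 1  3  -1  -5/2 ]
  [ 0  0  -3  -9/2 ]
  [ 0  0   1   3/2 ]
R2 ← -1/3·R2
  [ 1  3  -1  -5/2 ]
  [ 0  0   1   3/2 ]
  [ 0  0   1   3/2 ]
R3 ← R3 − R2
  [ 1  3  -1  -5/2 ]
  [ 0  0   1   3/2 ]
  [ 0  0   0     0 ]
R1 ← R1 + R2
  [ 1  3  0   -1 ]
  [ 0  0  1  3/2 ]
  [ 0  0  0    0 ]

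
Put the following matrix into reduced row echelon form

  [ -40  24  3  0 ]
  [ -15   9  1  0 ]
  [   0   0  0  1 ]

r1 := -1/40·r1
  [   1  -3/5  -3/40  0 ]
  [ -15     9      1  0 ]
  [   0     0      0  1 ]
r2 := r2 + 15·r1
  [ 1  -3/5  -3/40  0 ]
  [ 0     0   -1/8  0 ]
  [ 0     0      0  1 ]
r2 := -8·r2
  [ 1  -3/5  -3/40  0 ]
  [ 0     0      1  0 ]
  [ 0     0      0  1 ]
r1 := r1 + 3/40·r2
  [ 1  -3/5  0  0 ]
  [ 0     0  1  0 ]
  [ 0     0  0  1 ]

[[1, -3/5, 0, 0], [0, 0, 1, 0], [0, 0, 0, 1]]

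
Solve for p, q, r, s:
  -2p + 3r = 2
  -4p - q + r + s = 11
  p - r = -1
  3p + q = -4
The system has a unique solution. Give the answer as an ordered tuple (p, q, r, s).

(-1, -1, 0, 6)

Form the augmented matrix and row-reduce:
  [ -2   0   3  0  |   2 ]
  [ -4  -1   1  1  |  11 ]
  [  1   0  -1  0  |  -1 ]
  [  3   1   0  0  |  -4 ]
Multiply R1 by -1/2.
  [  1   0  -3/2  0  |  -1 ]
  [ -4  -1     1  1  |  11 ]
  [  1   0    -1  0  |  -1 ]
  [  3   1     0  0  |  -4 ]
Add 4 times R1 to R2.
  [ 1   0  -3/2  0  |  -1 ]
  [ 0  -1    -5  1  |   7 ]
  [ 1   0    -1  0  |  -1 ]
  [ 3   1     0  0  |  -4 ]
Subtract R1 from R3.
  [ 1   0  -3/2  0  |  -1 ]
  [ 0  -1    -5  1  |   7 ]
  [ 0   0   1/2  0  |   0 ]
  [ 3   1     0  0  |  -4 ]
Subtract 3 times R1 from R4.
  [ 1   0  -3/2  0  |  -1 ]
  [ 0  -1    -5  1  |   7 ]
  [ 0   0   1/2  0  |   0 ]
  [ 0   1   9/2  0  |  -1 ]
Multiply R2 by -1.
  [ 1  0  -3/2   0  |  -1 ]
  [ 0  1     5  -1  |  -7 ]
  [ 0  0   1/2   0  |   0 ]
  [ 0  1   9/2   0  |  -1 ]
Subtract R2 from R4.
  [ 1  0  -3/2   0  |  -1 ]
  [ 0  1     5  -1  |  -7 ]
  [ 0  0   1/2   0  |   0 ]
  [ 0  0  -1/2   1  |   6 ]
Multiply R3 by 2.
  [ 1  0  -3/2   0  |  -1 ]
  [ 0  1     5  -1  |  -7 ]
  [ 0  0     1   0  |   0 ]
  [ 0  0  -1/2   1  |   6 ]
Add 1/2 times R3 to R4.
  [ 1  0  -3/2   0  |  -1 ]
  [ 0  1     5  -1  |  -7 ]
  [ 0  0     1   0  |   0 ]
  [ 0  0     0   1  |   6 ]
Add R4 to R2.
  [ 1  0  -3/2  0  |  -1 ]
  [ 0  1     5  0  |  -1 ]
  [ 0  0     1  0  |   0 ]
  [ 0  0     0  1  |   6 ]
Subtract 5 times R3 from R2.
  [ 1  0  -3/2  0  |  -1 ]
  [ 0  1     0  0  |  -1 ]
  [ 0  0     1  0  |   0 ]
  [ 0  0     0  1  |   6 ]
Add 3/2 times R3 to R1.
  [ 1  0  0  0  |  -1 ]
  [ 0  1  0  0  |  -1 ]
  [ 0  0  1  0  |   0 ]
  [ 0  0  0  1  |   6 ]
Reading off the last column: p = -1, q = -1, r = 0, s = 6.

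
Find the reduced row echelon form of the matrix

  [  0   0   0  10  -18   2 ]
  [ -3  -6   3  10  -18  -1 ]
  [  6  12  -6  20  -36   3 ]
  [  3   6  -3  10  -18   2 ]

ρ1 <=> ρ2
  [ -3  -6   3  10  -18  -1 ]
  [  0   0   0  10  -18   2 ]
  [  6  12  -6  20  -36   3 ]
  [  3   6  -3  10  -18   2 ]
ρ1 := -1/3·ρ1
  [ 1   2  -1  -10/3    6  1/3 ]
  [ 0   0   0     10  -18    2 ]
  [ 6  12  -6     20  -36    3 ]
  [ 3   6  -3     10  -18    2 ]
ρ3 := ρ3 − 6·ρ1
  [ 1  2  -1  -10/3    6  1/3 ]
  [ 0  0   0     10  -18    2 ]
  [ 0  0   0     40  -72    1 ]
  [ 3  6  -3     10  -18    2 ]
ρ4 := ρ4 − 3·ρ1
  [ 1  2  -1  -10/3    6  1/3 ]
  [ 0  0   0     10  -18    2 ]
  [ 0  0   0     40  -72    1 ]
  [ 0  0   0     20  -36    1 ]
ρ2 := 1/10·ρ2
  [ 1  2  -1  -10/3     6  1/3 ]
  [ 0  0   0      1  -9/5  1/5 ]
  [ 0  0   0     40   -72    1 ]
  [ 0  0   0     20   -36    1 ]
ρ3 := ρ3 − 40·ρ2
  [ 1  2  -1  -10/3     6  1/3 ]
  [ 0  0   0      1  -9/5  1/5 ]
  [ 0  0   0      0     0   -7 ]
  [ 0  0   0     20   -36    1 ]
ρ4 := ρ4 − 20·ρ2
  [ 1  2  -1  -10/3     6  1/3 ]
  [ 0  0   0      1  -9/5  1/5 ]
  [ 0  0   0      0     0   -7 ]
  [ 0  0   0      0     0   -3 ]
ρ3 := -1/7·ρ3
  [ 1  2  -1  -10/3     6  1/3 ]
  [ 0  0   0      1  -9/5  1/5 ]
  [ 0  0   0      0     0    1 ]
  [ 0  0   0      0     0   -3 ]
ρ4 := ρ4 + 3·ρ3
  [ 1  2  -1  -10/3     6  1/3 ]
  [ 0  0   0      1  -9/5  1/5 ]
  [ 0  0   0      0     0    1 ]
  [ 0  0   0      0     0    0 ]
ρ2 := ρ2 − 1/5·ρ3
  [ 1  2  -1  -10/3     6  1/3 ]
  [ 0  0   0      1  -9/5    0 ]
  [ 0  0   0      0     0    1 ]
  [ 0  0   0      0     0    0 ]
ρ1 := ρ1 − 1/3·ρ3
  [ 1  2  -1  -10/3     6  0 ]
  [ 0  0   0      1  -9/5  0 ]
  [ 0  0   0      0     0  1 ]
  [ 0  0   0      0     0  0 ]
ρ1 := ρ1 + 10/3·ρ2
  [ 1  2  -1  0     0  0 ]
  [ 0  0   0  1  -9/5  0 ]
  [ 0  0   0  0     0  1 ]
  [ 0  0   0  0     0  0 ]

[[1, 2, -1, 0, 0, 0], [0, 0, 0, 1, -9/5, 0], [0, 0, 0, 0, 0, 1], [0, 0, 0, 0, 0, 0]]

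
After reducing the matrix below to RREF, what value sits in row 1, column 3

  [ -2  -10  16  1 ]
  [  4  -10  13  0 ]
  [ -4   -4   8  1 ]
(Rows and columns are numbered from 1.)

r1 ← -1/2·r1
  [  1    5  -8  -1/2 ]
  [  4  -10  13     0 ]
  [ -4   -4   8     1 ]
r2 ← r2 − 4·r1
  [  1    5  -8  -1/2 ]
  [  0  -30  45     2 ]
  [ -4   -4   8     1 ]
r3 ← r3 + 4·r1
  [ 1    5   -8  -1/2 ]
  [ 0  -30   45     2 ]
  [ 0   16  -24    -1 ]
r2 ← -1/30·r2
  [ 1   5    -8   -1/2 ]
  [ 0   1  -3/2  -1/15 ]
  [ 0  16   -24     -1 ]
r3 ← r3 − 16·r2
  [ 1  5    -8   -1/2 ]
  [ 0  1  -3/2  -1/15 ]
  [ 0  0     0   1/15 ]
r3 ← 15·r3
  [ 1  5    -8   -1/2 ]
  [ 0  1  -3/2  -1/15 ]
  [ 0  0     0      1 ]
r2 ← r2 + 1/15·r3
  [ 1  5    -8  -1/2 ]
  [ 0  1  -3/2     0 ]
  [ 0  0     0     1 ]
r1 ← r1 + 1/2·r3
  [ 1  5    -8  0 ]
  [ 0  1  -3/2  0 ]
  [ 0  0     0  1 ]
r1 ← r1 − 5·r2
  [ 1  0  -1/2  0 ]
  [ 0  1  -3/2  0 ]
  [ 0  0     0  1 ]

-1/2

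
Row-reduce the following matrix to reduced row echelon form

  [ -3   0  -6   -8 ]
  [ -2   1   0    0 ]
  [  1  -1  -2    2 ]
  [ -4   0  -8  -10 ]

Multiply R1 by -1/3.
  [  1   0   2  8/3 ]
  [ -2   1   0    0 ]
  [  1  -1  -2    2 ]
  [ -4   0  -8  -10 ]
Add 2 times R1 to R2.
  [  1   0   2   8/3 ]
  [  0   1   4  16/3 ]
  [  1  -1  -2     2 ]
  [ -4   0  -8   -10 ]
Subtract R1 from R3.
  [  1   0   2   8/3 ]
  [  0   1   4  16/3 ]
  [  0  -1  -4  -2/3 ]
  [ -4   0  -8   -10 ]
Add 4 times R1 to R4.
  [ 1   0   2   8/3 ]
  [ 0   1   4  16/3 ]
  [ 0  -1  -4  -2/3 ]
  [ 0   0   0   2/3 ]
Add R2 to R3.
  [ 1  0  2   8/3 ]
  [ 0  1  4  16/3 ]
  [ 0  0  0  14/3 ]
  [ 0  0  0   2/3 ]
Multiply R3 by 3/14.
  [ 1  0  2   8/3 ]
  [ 0  1  4  16/3 ]
  [ 0  0  0     1 ]
  [ 0  0  0   2/3 ]
Subtract 2/3 times R3 from R4.
  [ 1  0  2   8/3 ]
  [ 0  1  4  16/3 ]
  [ 0  0  0     1 ]
  [ 0  0  0     0 ]
Subtract 16/3 times R3 from R2.
  [ 1  0  2  8/3 ]
  [ 0  1  4    0 ]
  [ 0  0  0    1 ]
  [ 0  0  0    0 ]
Subtract 8/3 times R3 from R1.
  [ 1  0  2  0 ]
  [ 0  1  4  0 ]
  [ 0  0  0  1 ]
  [ 0  0  0  0 ]

[[1, 0, 2, 0], [0, 1, 4, 0], [0, 0, 0, 1], [0, 0, 0, 0]]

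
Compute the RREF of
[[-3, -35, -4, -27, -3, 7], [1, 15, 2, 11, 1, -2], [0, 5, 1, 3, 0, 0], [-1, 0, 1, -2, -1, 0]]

Multiply r1 by -1/3.
  [  1  35/3  4/3   9   1  -7/3 ]
  [  1    15    2  11   1    -2 ]
  [  0     5    1   3   0     0 ]
  [ -1     0    1  -2  -1     0 ]
Subtract r1 from r2.
  [  1  35/3  4/3   9   1  -7/3 ]
  [  0  10/3  2/3   2   0   1/3 ]
  [  0     5    1   3   0     0 ]
  [ -1     0    1  -2  -1     0 ]
Add r1 to r4.
  [ 1  35/3  4/3  9  1  -7/3 ]
  [ 0  10/3  2/3  2  0   1/3 ]
  [ 0     5    1  3  0     0 ]
  [ 0  35/3  7/3  7  0  -7/3 ]
Multiply r2 by 3/10.
  [ 1  35/3  4/3    9  1  -7/3 ]
  [ 0     1  1/5  3/5  0  1/10 ]
  [ 0     5    1    3  0     0 ]
  [ 0  35/3  7/3    7  0  -7/3 ]
Subtract 5 times r2 from r3.
  [ 1  35/3  4/3    9  1  -7/3 ]
  [ 0     1  1/5  3/5  0  1/10 ]
  [ 0     0    0    0  0  -1/2 ]
  [ 0  35/3  7/3    7  0  -7/3 ]
Subtract 35/3 times r2 from r4.
  [ 1  35/3  4/3    9  1  -7/3 ]
  [ 0     1  1/5  3/5  0  1/10 ]
  [ 0     0    0    0  0  -1/2 ]
  [ 0     0    0    0  0  -7/2 ]
Multiply r3 by -2.
  [ 1  35/3  4/3    9  1  -7/3 ]
  [ 0     1  1/5  3/5  0  1/10 ]
  [ 0     0    0    0  0     1 ]
  [ 0     0    0    0  0  -7/2 ]
Add 7/2 times r3 to r4.
  [ 1  35/3  4/3    9  1  -7/3 ]
  [ 0     1  1/5  3/5  0  1/10 ]
  [ 0     0    0    0  0     1 ]
  [ 0     0    0    0  0     0 ]
Subtract 1/10 times r3 from r2.
  [ 1  35/3  4/3    9  1  -7/3 ]
  [ 0     1  1/5  3/5  0     0 ]
  [ 0     0    0    0  0     1 ]
  [ 0     0    0    0  0     0 ]
Add 7/3 times r3 to r1.
  [ 1  35/3  4/3    9  1  0 ]
  [ 0     1  1/5  3/5  0  0 ]
  [ 0     0    0    0  0  1 ]
  [ 0     0    0    0  0  0 ]
Subtract 35/3 times r2 from r1.
  [ 1  0   -1    2  1  0 ]
  [ 0  1  1/5  3/5  0  0 ]
  [ 0  0    0    0  0  1 ]
  [ 0  0    0    0  0  0 ]

[[1, 0, -1, 2, 1, 0], [0, 1, 1/5, 3/5, 0, 0], [0, 0, 0, 0, 0, 1], [0, 0, 0, 0, 0, 0]]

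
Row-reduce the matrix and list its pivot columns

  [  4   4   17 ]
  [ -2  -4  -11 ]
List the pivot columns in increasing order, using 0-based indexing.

r1 := 1/4·r1
  [  1   1  17/4 ]
  [ -2  -4   -11 ]
r2 := r2 + 2·r1
  [ 1   1  17/4 ]
  [ 0  -2  -5/2 ]
r2 := -1/2·r2
  [ 1  1  17/4 ]
  [ 0  1   5/4 ]
r1 := r1 − r2
  [ 1  0    3 ]
  [ 0  1  5/4 ]
Pivot columns are the columns containing a leading 1.

0, 1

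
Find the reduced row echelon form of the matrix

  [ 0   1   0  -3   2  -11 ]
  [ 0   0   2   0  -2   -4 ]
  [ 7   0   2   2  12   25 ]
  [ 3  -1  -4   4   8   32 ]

ρ1 ↔ ρ3
  [ 7   0   2   2  12   25 ]
  [ 0   0   2   0  -2   -4 ]
  [ 0   1   0  -3   2  -11 ]
  [ 3  -1  -4   4   8   32 ]
ρ1 ← 1/7·ρ1
  [ 1   0  2/7  2/7  12/7  25/7 ]
  [ 0   0    2    0    -2    -4 ]
  [ 0   1    0   -3     2   -11 ]
  [ 3  -1   -4    4     8    32 ]
ρ4 ← ρ4 − 3·ρ1
  [ 1   0    2/7   2/7  12/7   25/7 ]
  [ 0   0      2     0    -2     -4 ]
  [ 0   1      0    -3     2    -11 ]
  [ 0  -1  -34/7  22/7  20/7  149/7 ]
ρ2 ↔ ρ3
  [ 1   0    2/7   2/7  12/7   25/7 ]
  [ 0   1      0    -3     2    -11 ]
  [ 0   0      2     0    -2     -4 ]
  [ 0  -1  -34/7  22/7  20/7  149/7 ]
ρ4 ← ρ4 + ρ2
  [ 1  0    2/7  2/7  12/7  25/7 ]
  [ 0  1      0   -3     2   -11 ]
  [ 0  0      2    0    -2    -4 ]
  [ 0  0  -34/7  1/7  34/7  72/7 ]
ρ3 ← 1/2·ρ3
  [ 1  0    2/7  2/7  12/7  25/7 ]
  [ 0  1      0   -3     2   -11 ]
  [ 0  0      1    0    -1    -2 ]
  [ 0  0  -34/7  1/7  34/7  72/7 ]
ρ4 ← ρ4 + 34/7·ρ3
  [ 1  0  2/7  2/7  12/7  25/7 ]
  [ 0  1    0   -3     2   -11 ]
  [ 0  0    1    0    -1    -2 ]
  [ 0  0    0  1/7     0   4/7 ]
ρ4 ← 7·ρ4
  [ 1  0  2/7  2/7  12/7  25/7 ]
  [ 0  1    0   -3     2   -11 ]
  [ 0  0    1    0    -1    -2 ]
  [ 0  0    0    1     0     4 ]
ρ2 ← ρ2 + 3·ρ4
  [ 1  0  2/7  2/7  12/7  25/7 ]
  [ 0  1    0    0     2     1 ]
  [ 0  0    1    0    -1    -2 ]
  [ 0  0    0    1     0     4 ]
ρ1 ← ρ1 − 2/7·ρ4
  [ 1  0  2/7  0  12/7  17/7 ]
  [ 0  1    0  0     2     1 ]
  [ 0  0    1  0    -1    -2 ]
  [ 0  0    0  1     0     4 ]
ρ1 ← ρ1 − 2/7·ρ3
  [ 1  0  0  0   2   3 ]
  [ 0  1  0  0   2   1 ]
  [ 0  0  1  0  -1  -2 ]
  [ 0  0  0  1   0   4 ]

[[1, 0, 0, 0, 2, 3], [0, 1, 0, 0, 2, 1], [0, 0, 1, 0, -1, -2], [0, 0, 0, 1, 0, 4]]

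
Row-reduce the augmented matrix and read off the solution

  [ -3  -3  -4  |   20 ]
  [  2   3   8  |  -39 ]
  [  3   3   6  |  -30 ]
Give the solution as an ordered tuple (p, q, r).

R1 := -1/3·R1
  [ 1  1  4/3  |  -20/3 ]
  [ 2  3    8  |    -39 ]
  [ 3  3    6  |    -30 ]
R2 := R2 − 2·R1
  [ 1  1   4/3  |  -20/3 ]
  [ 0  1  16/3  |  -77/3 ]
  [ 3  3     6  |    -30 ]
R3 := R3 − 3·R1
  [ 1  1   4/3  |  -20/3 ]
  [ 0  1  16/3  |  -77/3 ]
  [ 0  0     2  |    -10 ]
R3 := 1/2·R3
  [ 1  1   4/3  |  -20/3 ]
  [ 0  1  16/3  |  -77/3 ]
  [ 0  0     1  |     -5 ]
R2 := R2 − 16/3·R3
  [ 1  1  4/3  |  -20/3 ]
  [ 0  1    0  |      1 ]
  [ 0  0    1  |     -5 ]
R1 := R1 − 4/3·R3
  [ 1  1  0  |   0 ]
  [ 0  1  0  |   1 ]
  [ 0  0  1  |  -5 ]
R1 := R1 − R2
  [ 1  0  0  |  -1 ]
  [ 0  1  0  |   1 ]
  [ 0  0  1  |  -5 ]
Reading off the last column: p = -1, q = 1, r = -5.

(-1, 1, -5)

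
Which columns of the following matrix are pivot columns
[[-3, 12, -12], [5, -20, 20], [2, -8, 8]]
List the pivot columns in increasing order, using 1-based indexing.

1

r1 -> -1/3·r1
r2 -> r2 − 5·r1
r3 -> r3 − 2·r1
Pivot columns are the columns containing a leading 1.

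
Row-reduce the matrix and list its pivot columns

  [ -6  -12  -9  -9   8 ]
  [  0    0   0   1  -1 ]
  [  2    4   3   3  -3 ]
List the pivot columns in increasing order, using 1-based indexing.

1, 4, 5

r1 -> -1/6·r1
r3 -> r3 − 2·r1
r3 -> -3·r3
r2 -> r2 + r3
r1 -> r1 + 4/3·r3
r1 -> r1 − 3/2·r2
Pivot columns are the columns containing a leading 1.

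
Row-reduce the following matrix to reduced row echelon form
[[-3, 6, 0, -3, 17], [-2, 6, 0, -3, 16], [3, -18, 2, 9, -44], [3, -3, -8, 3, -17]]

[[1, 0, 0, 0, -1], [0, 1, 0, 0, 4/3], [0, 0, 1, 0, 1/2], [0, 0, 0, 1, -2]]

Multiply R1 by -1/3.
  [  1   -2   0   1  -17/3 ]
  [ -2    6   0  -3     16 ]
  [  3  -18   2   9    -44 ]
  [  3   -3  -8   3    -17 ]
Add 2 times R1 to R2.
  [ 1   -2   0   1  -17/3 ]
  [ 0    2   0  -1   14/3 ]
  [ 3  -18   2   9    -44 ]
  [ 3   -3  -8   3    -17 ]
Subtract 3 times R1 from R3.
  [ 1   -2   0   1  -17/3 ]
  [ 0    2   0  -1   14/3 ]
  [ 0  -12   2   6    -27 ]
  [ 3   -3  -8   3    -17 ]
Subtract 3 times R1 from R4.
  [ 1   -2   0   1  -17/3 ]
  [ 0    2   0  -1   14/3 ]
  [ 0  -12   2   6    -27 ]
  [ 0    3  -8   0      0 ]
Multiply R2 by 1/2.
  [ 1   -2   0     1  -17/3 ]
  [ 0    1   0  -1/2    7/3 ]
  [ 0  -12   2     6    -27 ]
  [ 0    3  -8     0      0 ]
Add 12 times R2 to R3.
  [ 1  -2   0     1  -17/3 ]
  [ 0   1   0  -1/2    7/3 ]
  [ 0   0   2     0      1 ]
  [ 0   3  -8     0      0 ]
Subtract 3 times R2 from R4.
  [ 1  -2   0     1  -17/3 ]
  [ 0   1   0  -1/2    7/3 ]
  [ 0   0   2     0      1 ]
  [ 0   0  -8   3/2     -7 ]
Multiply R3 by 1/2.
  [ 1  -2   0     1  -17/3 ]
  [ 0   1   0  -1/2    7/3 ]
  [ 0   0   1     0    1/2 ]
  [ 0   0  -8   3/2     -7 ]
Add 8 times R3 to R4.
  [ 1  -2  0     1  -17/3 ]
  [ 0   1  0  -1/2    7/3 ]
  [ 0   0  1     0    1/2 ]
  [ 0   0  0   3/2     -3 ]
Multiply R4 by 2/3.
  [ 1  -2  0     1  -17/3 ]
  [ 0   1  0  -1/2    7/3 ]
  [ 0   0  1     0    1/2 ]
  [ 0   0  0     1     -2 ]
Add 1/2 times R4 to R2.
  [ 1  -2  0  1  -17/3 ]
  [ 0   1  0  0    4/3 ]
  [ 0   0  1  0    1/2 ]
  [ 0   0  0  1     -2 ]
Subtract R4 from R1.
  [ 1  -2  0  0  -11/3 ]
  [ 0   1  0  0    4/3 ]
  [ 0   0  1  0    1/2 ]
  [ 0   0  0  1     -2 ]
Add 2 times R2 to R1.
  [ 1  0  0  0   -1 ]
  [ 0  1  0  0  4/3 ]
  [ 0  0  1  0  1/2 ]
  [ 0  0  0  1   -2 ]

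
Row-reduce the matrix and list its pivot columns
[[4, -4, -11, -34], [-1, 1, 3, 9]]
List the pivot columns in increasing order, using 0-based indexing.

0, 2

R1 -> 1/4·R1
  [  1  -1  -11/4  -17/2 ]
  [ -1   1      3      9 ]
R2 -> R2 + R1
  [ 1  -1  -11/4  -17/2 ]
  [ 0   0    1/4    1/2 ]
R2 -> 4·R2
  [ 1  -1  -11/4  -17/2 ]
  [ 0   0      1      2 ]
R1 -> R1 + 11/4·R2
  [ 1  -1  0  -3 ]
  [ 0   0  1   2 ]
Pivot columns are the columns containing a leading 1.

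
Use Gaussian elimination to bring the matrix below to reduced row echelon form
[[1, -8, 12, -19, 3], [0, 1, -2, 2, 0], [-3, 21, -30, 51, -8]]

R3 ← R3 + 3·R1
  [ 1  -8  12  -19  3 ]
  [ 0   1  -2    2  0 ]
  [ 0  -3   6   -6  1 ]
R3 ← R3 + 3·R2
  [ 1  -8  12  -19  3 ]
  [ 0   1  -2    2  0 ]
  [ 0   0   0    0  1 ]
R1 ← R1 − 3·R3
  [ 1  -8  12  -19  0 ]
  [ 0   1  -2    2  0 ]
  [ 0   0   0    0  1 ]
R1 ← R1 + 8·R2
  [ 1  0  -4  -3  0 ]
  [ 0  1  -2   2  0 ]
  [ 0  0   0   0  1 ]

[[1, 0, -4, -3, 0], [0, 1, -2, 2, 0], [0, 0, 0, 0, 1]]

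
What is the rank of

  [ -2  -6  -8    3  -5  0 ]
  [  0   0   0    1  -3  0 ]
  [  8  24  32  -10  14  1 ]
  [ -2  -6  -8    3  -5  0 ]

rank = 3

R1 -> -1/2·R1
  [  1   3   4  -3/2  5/2  0 ]
  [  0   0   0     1   -3  0 ]
  [  8  24  32   -10   14  1 ]
  [ -2  -6  -8     3   -5  0 ]
R3 -> R3 − 8·R1
  [  1   3   4  -3/2  5/2  0 ]
  [  0   0   0     1   -3  0 ]
  [  0   0   0     2   -6  1 ]
  [ -2  -6  -8     3   -5  0 ]
R4 -> R4 + 2·R1
  [ 1  3  4  -3/2  5/2  0 ]
  [ 0  0  0     1   -3  0 ]
  [ 0  0  0     2   -6  1 ]
  [ 0  0  0     0    0  0 ]
R3 -> R3 − 2·R2
  [ 1  3  4  -3/2  5/2  0 ]
  [ 0  0  0     1   -3  0 ]
  [ 0  0  0     0    0  1 ]
  [ 0  0  0     0    0  0 ]
R1 -> R1 + 3/2·R2
  [ 1  3  4  0  -2  0 ]
  [ 0  0  0  1  -3  0 ]
  [ 0  0  0  0   0  1 ]
  [ 0  0  0  0   0  0 ]
The reduced form has 3 nonzero rows.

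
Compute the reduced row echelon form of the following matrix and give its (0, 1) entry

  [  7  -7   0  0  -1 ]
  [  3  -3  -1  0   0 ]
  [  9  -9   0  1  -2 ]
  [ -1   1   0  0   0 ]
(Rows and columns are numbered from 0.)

Multiply ρ1 by 1/7.
  [  1  -1   0  0  -1/7 ]
  [  3  -3  -1  0     0 ]
  [  9  -9   0  1    -2 ]
  [ -1   1   0  0     0 ]
Subtract 3 times ρ1 from ρ2.
  [  1  -1   0  0  -1/7 ]
  [  0   0  -1  0   3/7 ]
  [  9  -9   0  1    -2 ]
  [ -1   1   0  0     0 ]
Subtract 9 times ρ1 from ρ3.
  [  1  -1   0  0  -1/7 ]
  [  0   0  -1  0   3/7 ]
  [  0   0   0  1  -5/7 ]
  [ -1   1   0  0     0 ]
Add ρ1 to ρ4.
  [ 1  -1   0  0  -1/7 ]
  [ 0   0  -1  0   3/7 ]
  [ 0   0   0  1  -5/7 ]
  [ 0   0   0  0  -1/7 ]
Multiply ρ2 by -1.
  [ 1  -1  0  0  -1/7 ]
  [ 0   0  1  0  -3/7 ]
  [ 0   0  0  1  -5/7 ]
  [ 0   0  0  0  -1/7 ]
Multiply ρ4 by -7.
  [ 1  -1  0  0  -1/7 ]
  [ 0   0  1  0  -3/7 ]
  [ 0   0  0  1  -5/7 ]
  [ 0   0  0  0     1 ]
Add 5/7 times ρ4 to ρ3.
  [ 1  -1  0  0  -1/7 ]
  [ 0   0  1  0  -3/7 ]
  [ 0   0  0  1     0 ]
  [ 0   0  0  0     1 ]
Add 3/7 times ρ4 to ρ2.
  [ 1  -1  0  0  -1/7 ]
  [ 0   0  1  0     0 ]
  [ 0   0  0  1     0 ]
  [ 0   0  0  0     1 ]
Add 1/7 times ρ4 to ρ1.
  [ 1  -1  0  0  0 ]
  [ 0   0  1  0  0 ]
  [ 0   0  0  1  0 ]
  [ 0   0  0  0  1 ]

-1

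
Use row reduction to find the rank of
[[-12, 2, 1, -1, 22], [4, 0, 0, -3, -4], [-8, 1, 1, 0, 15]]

rank = 3

ρ1 ← -1/12·ρ1
ρ2 ← ρ2 − 4·ρ1
ρ3 ← ρ3 + 8·ρ1
ρ2 ← 3/2·ρ2
ρ3 ← ρ3 + 1/3·ρ2
ρ3 ← 2·ρ3
ρ2 ← ρ2 − 1/2·ρ3
ρ1 ← ρ1 + 1/12·ρ3
ρ1 ← ρ1 + 1/6·ρ2
The reduced form has 3 nonzero rows.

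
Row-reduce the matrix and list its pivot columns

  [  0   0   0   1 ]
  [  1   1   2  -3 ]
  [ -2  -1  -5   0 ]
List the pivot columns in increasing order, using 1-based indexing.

R1 <=> R2
  [  1   1   2  -3 ]
  [  0   0   0   1 ]
  [ -2  -1  -5   0 ]
R3 := R3 + 2·R1
  [ 1  1   2  -3 ]
  [ 0  0   0   1 ]
  [ 0  1  -1  -6 ]
R2 <=> R3
  [ 1  1   2  -3 ]
  [ 0  1  -1  -6 ]
  [ 0  0   0   1 ]
R2 := R2 + 6·R3
  [ 1  1   2  -3 ]
  [ 0  1  -1   0 ]
  [ 0  0   0   1 ]
R1 := R1 + 3·R3
  [ 1  1   2  0 ]
  [ 0  1  -1  0 ]
  [ 0  0   0  1 ]
R1 := R1 − R2
  [ 1  0   3  0 ]
  [ 0  1  -1  0 ]
  [ 0  0   0  1 ]
Pivot columns are the columns containing a leading 1.

1, 2, 4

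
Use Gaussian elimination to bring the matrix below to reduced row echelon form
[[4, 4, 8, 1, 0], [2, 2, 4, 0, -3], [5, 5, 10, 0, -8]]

r1 ← 1/4·r1
  [ 1  1   2  1/4   0 ]
  [ 2  2   4    0  -3 ]
  [ 5  5  10    0  -8 ]
r2 ← r2 − 2·r1
  [ 1  1   2   1/4   0 ]
  [ 0  0   0  -1/2  -3 ]
  [ 5  5  10     0  -8 ]
r3 ← r3 − 5·r1
  [ 1  1  2   1/4   0 ]
  [ 0  0  0  -1/2  -3 ]
  [ 0  0  0  -5/4  -8 ]
r2 ← -2·r2
  [ 1  1  2   1/4   0 ]
  [ 0  0  0     1   6 ]
  [ 0  0  0  -5/4  -8 ]
r3 ← r3 + 5/4·r2
  [ 1  1  2  1/4     0 ]
  [ 0  0  0    1     6 ]
  [ 0  0  0    0  -1/2 ]
r3 ← -2·r3
  [ 1  1  2  1/4  0 ]
  [ 0  0  0    1  6 ]
  [ 0  0  0    0  1 ]
r2 ← r2 − 6·r3
  [ 1  1  2  1/4  0 ]
  [ 0  0  0    1  0 ]
  [ 0  0  0    0  1 ]
r1 ← r1 − 1/4·r2
  [ 1  1  2  0  0 ]
  [ 0  0  0  1  0 ]
  [ 0  0  0  0  1 ]

[[1, 1, 2, 0, 0], [0, 0, 0, 1, 0], [0, 0, 0, 0, 1]]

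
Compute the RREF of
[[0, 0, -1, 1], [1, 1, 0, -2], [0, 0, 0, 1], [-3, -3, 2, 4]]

[[1, 1, 0, 0], [0, 0, 1, 0], [0, 0, 0, 1], [0, 0, 0, 0]]

r1 ↔ r2
  [  1   1   0  -2 ]
  [  0   0  -1   1 ]
  [  0   0   0   1 ]
  [ -3  -3   2   4 ]
r4 → r4 + 3·r1
  [ 1  1   0  -2 ]
  [ 0  0  -1   1 ]
  [ 0  0   0   1 ]
  [ 0  0   2  -2 ]
r2 → -1·r2
  [ 1  1  0  -2 ]
  [ 0  0  1  -1 ]
  [ 0  0  0   1 ]
  [ 0  0  2  -2 ]
r4 → r4 − 2·r2
  [ 1  1  0  -2 ]
  [ 0  0  1  -1 ]
  [ 0  0  0   1 ]
  [ 0  0  0   0 ]
r2 → r2 + r3
  [ 1  1  0  -2 ]
  [ 0  0  1   0 ]
  [ 0  0  0   1 ]
  [ 0  0  0   0 ]
r1 → r1 + 2·r3
  [ 1  1  0  0 ]
  [ 0  0  1  0 ]
  [ 0  0  0  1 ]
  [ 0  0  0  0 ]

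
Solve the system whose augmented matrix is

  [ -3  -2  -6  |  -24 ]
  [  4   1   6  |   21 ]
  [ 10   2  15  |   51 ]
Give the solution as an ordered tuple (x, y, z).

(0, 3, 3)

ρ1 ← -1/3·ρ1
  [  1  2/3   2  |   8 ]
  [  4    1   6  |  21 ]
  [ 10    2  15  |  51 ]
ρ2 ← ρ2 − 4·ρ1
  [  1   2/3   2  |    8 ]
  [  0  -5/3  -2  |  -11 ]
  [ 10     2  15  |   51 ]
ρ3 ← ρ3 − 10·ρ1
  [ 1    2/3   2  |    8 ]
  [ 0   -5/3  -2  |  -11 ]
  [ 0  -14/3  -5  |  -29 ]
ρ2 ← -3/5·ρ2
  [ 1    2/3    2  |     8 ]
  [ 0      1  6/5  |  33/5 ]
  [ 0  -14/3   -5  |   -29 ]
ρ3 ← ρ3 + 14/3·ρ2
  [ 1  2/3    2  |     8 ]
  [ 0    1  6/5  |  33/5 ]
  [ 0    0  3/5  |   9/5 ]
ρ3 ← 5/3·ρ3
  [ 1  2/3    2  |     8 ]
  [ 0    1  6/5  |  33/5 ]
  [ 0    0    1  |     3 ]
ρ2 ← ρ2 − 6/5·ρ3
  [ 1  2/3  2  |  8 ]
  [ 0    1  0  |  3 ]
  [ 0    0  1  |  3 ]
ρ1 ← ρ1 − 2·ρ3
  [ 1  2/3  0  |  2 ]
  [ 0    1  0  |  3 ]
  [ 0    0  1  |  3 ]
ρ1 ← ρ1 − 2/3·ρ2
  [ 1  0  0  |  0 ]
  [ 0  1  0  |  3 ]
  [ 0  0  1  |  3 ]
Reading off the last column: x = 0, y = 3, z = 3.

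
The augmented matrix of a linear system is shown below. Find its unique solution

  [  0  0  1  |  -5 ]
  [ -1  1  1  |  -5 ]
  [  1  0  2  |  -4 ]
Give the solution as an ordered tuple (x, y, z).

(6, 6, -5)

ρ1 <=> ρ2
  [ -1  1  1  |  -5 ]
  [  0  0  1  |  -5 ]
  [  1  0  2  |  -4 ]
ρ1 := -1·ρ1
  [ 1  -1  -1  |   5 ]
  [ 0   0   1  |  -5 ]
  [ 1   0   2  |  -4 ]
ρ3 := ρ3 − ρ1
  [ 1  -1  -1  |   5 ]
  [ 0   0   1  |  -5 ]
  [ 0   1   3  |  -9 ]
ρ2 <=> ρ3
  [ 1  -1  -1  |   5 ]
  [ 0   1   3  |  -9 ]
  [ 0   0   1  |  -5 ]
ρ2 := ρ2 − 3·ρ3
  [ 1  -1  -1  |   5 ]
  [ 0   1   0  |   6 ]
  [ 0   0   1  |  -5 ]
ρ1 := ρ1 + ρ3
  [ 1  -1  0  |   0 ]
  [ 0   1  0  |   6 ]
  [ 0   0  1  |  -5 ]
ρ1 := ρ1 + ρ2
  [ 1  0  0  |   6 ]
  [ 0  1  0  |   6 ]
  [ 0  0  1  |  -5 ]
Reading off the last column: x = 6, y = 6, z = -5.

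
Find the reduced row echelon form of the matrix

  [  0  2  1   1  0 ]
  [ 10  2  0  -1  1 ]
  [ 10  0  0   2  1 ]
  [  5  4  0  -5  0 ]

r1 ↔ r2
  [ 10  2  0  -1  1 ]
  [  0  2  1   1  0 ]
  [ 10  0  0   2  1 ]
  [  5  4  0  -5  0 ]
r1 := 1/10·r1
  [  1  1/5  0  -1/10  1/10 ]
  [  0    2  1      1     0 ]
  [ 10    0  0      2     1 ]
  [  5    4  0     -5     0 ]
r3 := r3 − 10·r1
  [ 1  1/5  0  -1/10  1/10 ]
  [ 0    2  1      1     0 ]
  [ 0   -2  0      3     0 ]
  [ 5    4  0     -5     0 ]
r4 := r4 − 5·r1
  [ 1  1/5  0  -1/10  1/10 ]
  [ 0    2  1      1     0 ]
  [ 0   -2  0      3     0 ]
  [ 0    3  0   -9/2  -1/2 ]
r2 := 1/2·r2
  [ 1  1/5    0  -1/10  1/10 ]
  [ 0    1  1/2    1/2     0 ]
  [ 0   -2    0      3     0 ]
  [ 0    3    0   -9/2  -1/2 ]
r3 := r3 + 2·r2
  [ 1  1/5    0  -1/10  1/10 ]
  [ 0    1  1/2    1/2     0 ]
  [ 0    0    1      4     0 ]
  [ 0    3    0   -9/2  -1/2 ]
r4 := r4 − 3·r2
  [ 1  1/5     0  -1/10  1/10 ]
  [ 0    1   1/2    1/2     0 ]
  [ 0    0     1      4     0 ]
  [ 0    0  -3/2     -6  -1/2 ]
r4 := r4 + 3/2·r3
  [ 1  1/5    0  -1/10  1/10 ]
  [ 0    1  1/2    1/2     0 ]
  [ 0    0    1      4     0 ]
  [ 0    0    0      0  -1/2 ]
r4 := -2·r4
  [ 1  1/5    0  -1/10  1/10 ]
  [ 0    1  1/2    1/2     0 ]
  [ 0    0    1      4     0 ]
  [ 0    0    0      0     1 ]
r1 := r1 − 1/10·r4
  [ 1  1/5    0  -1/10  0 ]
  [ 0    1  1/2    1/2  0 ]
  [ 0    0    1      4  0 ]
  [ 0    0    0      0  1 ]
r2 := r2 − 1/2·r3
  [ 1  1/5  0  -1/10  0 ]
  [ 0    1  0   -3/2  0 ]
  [ 0    0  1      4  0 ]
  [ 0    0  0      0  1 ]
r1 := r1 − 1/5·r2
  [ 1  0  0   1/5  0 ]
  [ 0  1  0  -3/2  0 ]
  [ 0  0  1     4  0 ]
  [ 0  0  0     0  1 ]

[[1, 0, 0, 1/5, 0], [0, 1, 0, -3/2, 0], [0, 0, 1, 4, 0], [0, 0, 0, 0, 1]]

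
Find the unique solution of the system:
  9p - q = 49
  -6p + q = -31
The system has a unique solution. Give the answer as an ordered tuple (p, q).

Form the augmented matrix and row-reduce:
  [  9  -1  |   49 ]
  [ -6   1  |  -31 ]
ρ1 -> 1/9·ρ1
  [  1  -1/9  |  49/9 ]
  [ -6     1  |   -31 ]
ρ2 -> ρ2 + 6·ρ1
  [ 1  -1/9  |  49/9 ]
  [ 0   1/3  |   5/3 ]
ρ2 -> 3·ρ2
  [ 1  -1/9  |  49/9 ]
  [ 0     1  |     5 ]
ρ1 -> ρ1 + 1/9·ρ2
  [ 1  0  |  6 ]
  [ 0  1  |  5 ]
Reading off the last column: p = 6, q = 5.

(6, 5)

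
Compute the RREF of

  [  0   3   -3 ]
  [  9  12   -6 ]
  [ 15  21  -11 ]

ρ1 ↔ ρ2
  [  9  12   -6 ]
  [  0   3   -3 ]
  [ 15  21  -11 ]
ρ1 → 1/9·ρ1
  [  1  4/3  -2/3 ]
  [  0    3    -3 ]
  [ 15   21   -11 ]
ρ3 → ρ3 − 15·ρ1
  [ 1  4/3  -2/3 ]
  [ 0    3    -3 ]
  [ 0    1    -1 ]
ρ2 → 1/3·ρ2
  [ 1  4/3  -2/3 ]
  [ 0    1    -1 ]
  [ 0    1    -1 ]
ρ3 → ρ3 − ρ2
  [ 1  4/3  -2/3 ]
  [ 0    1    -1 ]
  [ 0    0     0 ]
ρ1 → ρ1 − 4/3·ρ2
  [ 1  0  2/3 ]
  [ 0  1   -1 ]
  [ 0  0    0 ]

[[1, 0, 2/3], [0, 1, -1], [0, 0, 0]]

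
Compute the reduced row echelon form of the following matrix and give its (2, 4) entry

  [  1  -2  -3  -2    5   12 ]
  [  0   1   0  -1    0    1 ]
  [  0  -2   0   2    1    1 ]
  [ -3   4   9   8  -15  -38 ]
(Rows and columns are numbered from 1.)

-1

ρ4 -> ρ4 + 3·ρ1
  [ 1  -2  -3  -2  5  12 ]
  [ 0   1   0  -1  0   1 ]
  [ 0  -2   0   2  1   1 ]
  [ 0  -2   0   2  0  -2 ]
ρ3 -> ρ3 + 2·ρ2
  [ 1  -2  -3  -2  5  12 ]
  [ 0   1   0  -1  0   1 ]
  [ 0   0   0   0  1   3 ]
  [ 0  -2   0   2  0  -2 ]
ρ4 -> ρ4 + 2·ρ2
  [ 1  -2  -3  -2  5  12 ]
  [ 0   1   0  -1  0   1 ]
  [ 0   0   0   0  1   3 ]
  [ 0   0   0   0  0   0 ]
ρ1 -> ρ1 − 5·ρ3
  [ 1  -2  -3  -2  0  -3 ]
  [ 0   1   0  -1  0   1 ]
  [ 0   0   0   0  1   3 ]
  [ 0   0   0   0  0   0 ]
ρ1 -> ρ1 + 2·ρ2
  [ 1  0  -3  -4  0  -1 ]
  [ 0  1   0  -1  0   1 ]
  [ 0  0   0   0  1   3 ]
  [ 0  0   0   0  0   0 ]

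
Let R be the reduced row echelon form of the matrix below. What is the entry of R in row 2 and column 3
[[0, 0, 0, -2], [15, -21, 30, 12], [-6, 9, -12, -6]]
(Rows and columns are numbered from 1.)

0

R1 ↔ R2
  [ 15  -21   30  12 ]
  [  0    0    0  -2 ]
  [ -6    9  -12  -6 ]
R1 → 1/15·R1
  [  1  -7/5    2  4/5 ]
  [  0     0    0   -2 ]
  [ -6     9  -12   -6 ]
R3 → R3 + 6·R1
  [ 1  -7/5  2   4/5 ]
  [ 0     0  0    -2 ]
  [ 0   3/5  0  -6/5 ]
R2 ↔ R3
  [ 1  -7/5  2   4/5 ]
  [ 0   3/5  0  -6/5 ]
  [ 0     0  0    -2 ]
R2 → 5/3·R2
  [ 1  -7/5  2  4/5 ]
  [ 0     1  0   -2 ]
  [ 0     0  0   -2 ]
R3 → -1/2·R3
  [ 1  -7/5  2  4/5 ]
  [ 0     1  0   -2 ]
  [ 0     0  0    1 ]
R2 → R2 + 2·R3
  [ 1  -7/5  2  4/5 ]
  [ 0     1  0    0 ]
  [ 0     0  0    1 ]
R1 → R1 − 4/5·R3
  [ 1  -7/5  2  0 ]
  [ 0     1  0  0 ]
  [ 0     0  0  1 ]
R1 → R1 + 7/5·R2
  [ 1  0  2  0 ]
  [ 0  1  0  0 ]
  [ 0  0  0  1 ]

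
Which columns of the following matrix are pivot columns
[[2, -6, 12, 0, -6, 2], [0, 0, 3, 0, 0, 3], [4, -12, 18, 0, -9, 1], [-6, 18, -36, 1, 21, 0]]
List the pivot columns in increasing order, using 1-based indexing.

1, 3, 4, 5

Multiply r1 by 1/2.
  [  1   -3    6  0  -3  1 ]
  [  0    0    3  0   0  3 ]
  [  4  -12   18  0  -9  1 ]
  [ -6   18  -36  1  21  0 ]
Subtract 4 times r1 from r3.
  [  1  -3    6  0  -3   1 ]
  [  0   0    3  0   0   3 ]
  [  0   0   -6  0   3  -3 ]
  [ -6  18  -36  1  21   0 ]
Add 6 times r1 to r4.
  [ 1  -3   6  0  -3   1 ]
  [ 0   0   3  0   0   3 ]
  [ 0   0  -6  0   3  -3 ]
  [ 0   0   0  1   3   6 ]
Multiply r2 by 1/3.
  [ 1  -3   6  0  -3   1 ]
  [ 0   0   1  0   0   1 ]
  [ 0   0  -6  0   3  -3 ]
  [ 0   0   0  1   3   6 ]
Add 6 times r2 to r3.
  [ 1  -3  6  0  -3  1 ]
  [ 0   0  1  0   0  1 ]
  [ 0   0  0  0   3  3 ]
  [ 0   0  0  1   3  6 ]
Swap r3 and r4.
  [ 1  -3  6  0  -3  1 ]
  [ 0   0  1  0   0  1 ]
  [ 0   0  0  1   3  6 ]
  [ 0   0  0  0   3  3 ]
Multiply r4 by 1/3.
  [ 1  -3  6  0  -3  1 ]
  [ 0   0  1  0   0  1 ]
  [ 0   0  0  1   3  6 ]
  [ 0   0  0  0   1  1 ]
Subtract 3 times r4 from r3.
  [ 1  -3  6  0  -3  1 ]
  [ 0   0  1  0   0  1 ]
  [ 0   0  0  1   0  3 ]
  [ 0   0  0  0   1  1 ]
Add 3 times r4 to r1.
  [ 1  -3  6  0  0  4 ]
  [ 0   0  1  0  0  1 ]
  [ 0   0  0  1  0  3 ]
  [ 0   0  0  0  1  1 ]
Subtract 6 times r2 from r1.
  [ 1  -3  0  0  0  -2 ]
  [ 0   0  1  0  0   1 ]
  [ 0   0  0  1  0   3 ]
  [ 0   0  0  0  1   1 ]
Pivot columns are the columns containing a leading 1.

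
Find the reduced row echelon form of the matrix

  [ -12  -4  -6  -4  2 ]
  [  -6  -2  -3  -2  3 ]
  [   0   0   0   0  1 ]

Multiply r1 by -1/12.
Add 6 times r1 to r2.
Multiply r2 by 1/2.
Subtract r2 from r3.
Add 1/6 times r2 to r1.

[[1, 1/3, 1/2, 1/3, 0], [0, 0, 0, 0, 1], [0, 0, 0, 0, 0]]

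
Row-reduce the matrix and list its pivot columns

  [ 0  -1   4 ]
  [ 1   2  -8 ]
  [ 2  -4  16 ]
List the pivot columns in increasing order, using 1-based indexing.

1, 2

Swap R1 and R2.
  [ 1   2  -8 ]
  [ 0  -1   4 ]
  [ 2  -4  16 ]
Subtract 2 times R1 from R3.
  [ 1   2  -8 ]
  [ 0  -1   4 ]
  [ 0  -8  32 ]
Multiply R2 by -1.
  [ 1   2  -8 ]
  [ 0   1  -4 ]
  [ 0  -8  32 ]
Add 8 times R2 to R3.
  [ 1  2  -8 ]
  [ 0  1  -4 ]
  [ 0  0   0 ]
Subtract 2 times R2 from R1.
  [ 1  0   0 ]
  [ 0  1  -4 ]
  [ 0  0   0 ]
Pivot columns are the columns containing a leading 1.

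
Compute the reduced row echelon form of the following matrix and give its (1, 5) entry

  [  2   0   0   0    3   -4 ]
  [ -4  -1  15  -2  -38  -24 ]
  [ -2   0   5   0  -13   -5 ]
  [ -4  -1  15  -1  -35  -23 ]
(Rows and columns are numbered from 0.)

3

Multiply R1 by 1/2.
  [  1   0   0   0  3/2   -2 ]
  [ -4  -1  15  -2  -38  -24 ]
  [ -2   0   5   0  -13   -5 ]
  [ -4  -1  15  -1  -35  -23 ]
Add 4 times R1 to R2.
  [  1   0   0   0  3/2   -2 ]
  [  0  -1  15  -2  -32  -32 ]
  [ -2   0   5   0  -13   -5 ]
  [ -4  -1  15  -1  -35  -23 ]
Add 2 times R1 to R3.
  [  1   0   0   0  3/2   -2 ]
  [  0  -1  15  -2  -32  -32 ]
  [  0   0   5   0  -10   -9 ]
  [ -4  -1  15  -1  -35  -23 ]
Add 4 times R1 to R4.
  [ 1   0   0   0  3/2   -2 ]
  [ 0  -1  15  -2  -32  -32 ]
  [ 0   0   5   0  -10   -9 ]
  [ 0  -1  15  -1  -29  -31 ]
Multiply R2 by -1.
  [ 1   0    0   0  3/2   -2 ]
  [ 0   1  -15   2   32   32 ]
  [ 0   0    5   0  -10   -9 ]
  [ 0  -1   15  -1  -29  -31 ]
Add R2 to R4.
  [ 1  0    0  0  3/2  -2 ]
  [ 0  1  -15  2   32  32 ]
  [ 0  0    5  0  -10  -9 ]
  [ 0  0    0  1    3   1 ]
Multiply R3 by 1/5.
  [ 1  0    0  0  3/2    -2 ]
  [ 0  1  -15  2   32    32 ]
  [ 0  0    1  0   -2  -9/5 ]
  [ 0  0    0  1    3     1 ]
Subtract 2 times R4 from R2.
  [ 1  0    0  0  3/2    -2 ]
  [ 0  1  -15  0   26    30 ]
  [ 0  0    1  0   -2  -9/5 ]
  [ 0  0    0  1    3     1 ]
Add 15 times R3 to R2.
  [ 1  0  0  0  3/2    -2 ]
  [ 0  1  0  0   -4     3 ]
  [ 0  0  1  0   -2  -9/5 ]
  [ 0  0  0  1    3     1 ]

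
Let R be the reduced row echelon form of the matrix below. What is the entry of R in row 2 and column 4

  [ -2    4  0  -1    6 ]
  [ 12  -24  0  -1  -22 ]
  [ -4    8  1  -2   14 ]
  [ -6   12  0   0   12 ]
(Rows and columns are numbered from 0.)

-2

R1 -> -1/2·R1
  [  1   -2  0  1/2   -3 ]
  [ 12  -24  0   -1  -22 ]
  [ -4    8  1   -2   14 ]
  [ -6   12  0    0   12 ]
R2 -> R2 − 12·R1
  [  1  -2  0  1/2  -3 ]
  [  0   0  0   -7  14 ]
  [ -4   8  1   -2  14 ]
  [ -6  12  0    0  12 ]
R3 -> R3 + 4·R1
  [  1  -2  0  1/2  -3 ]
  [  0   0  0   -7  14 ]
  [  0   0  1    0   2 ]
  [ -6  12  0    0  12 ]
R4 -> R4 + 6·R1
  [ 1  -2  0  1/2  -3 ]
  [ 0   0  0   -7  14 ]
  [ 0   0  1    0   2 ]
  [ 0   0  0    3  -6 ]
R2 <-> R3
  [ 1  -2  0  1/2  -3 ]
  [ 0   0  1    0   2 ]
  [ 0   0  0   -7  14 ]
  [ 0   0  0    3  -6 ]
R3 -> -1/7·R3
  [ 1  -2  0  1/2  -3 ]
  [ 0   0  1    0   2 ]
  [ 0   0  0    1  -2 ]
  [ 0   0  0    3  -6 ]
R4 -> R4 − 3·R3
  [ 1  -2  0  1/2  -3 ]
  [ 0   0  1    0   2 ]
  [ 0   0  0    1  -2 ]
  [ 0   0  0    0   0 ]
R1 -> R1 − 1/2·R3
  [ 1  -2  0  0  -2 ]
  [ 0   0  1  0   2 ]
  [ 0   0  0  1  -2 ]
  [ 0   0  0  0   0 ]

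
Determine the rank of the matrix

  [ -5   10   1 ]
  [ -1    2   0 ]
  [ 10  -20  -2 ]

rank = 2

ρ1 ← -1/5·ρ1
ρ2 ← ρ2 + ρ1
ρ3 ← ρ3 − 10·ρ1
ρ2 ← -5·ρ2
ρ1 ← ρ1 + 1/5·ρ2
The reduced form has 2 nonzero rows.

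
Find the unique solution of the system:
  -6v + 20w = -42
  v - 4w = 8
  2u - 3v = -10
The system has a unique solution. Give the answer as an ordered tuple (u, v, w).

Form the augmented matrix and row-reduce:
  [ 0  -6  20  |  -42 ]
  [ 0   1  -4  |    8 ]
  [ 2  -3   0  |  -10 ]
Swap ρ1 and ρ3.
  [ 2  -3   0  |  -10 ]
  [ 0   1  -4  |    8 ]
  [ 0  -6  20  |  -42 ]
Multiply ρ1 by 1/2.
  [ 1  -3/2   0  |   -5 ]
  [ 0     1  -4  |    8 ]
  [ 0    -6  20  |  -42 ]
Add 6 times ρ2 to ρ3.
  [ 1  -3/2   0  |  -5 ]
  [ 0     1  -4  |   8 ]
  [ 0     0  -4  |   6 ]
Multiply ρ3 by -1/4.
  [ 1  -3/2   0  |    -5 ]
  [ 0     1  -4  |     8 ]
  [ 0     0   1  |  -3/2 ]
Add 4 times ρ3 to ρ2.
  [ 1  -3/2  0  |    -5 ]
  [ 0     1  0  |     2 ]
  [ 0     0  1  |  -3/2 ]
Add 3/2 times ρ2 to ρ1.
  [ 1  0  0  |    -2 ]
  [ 0  1  0  |     2 ]
  [ 0  0  1  |  -3/2 ]
Reading off the last column: u = -2, v = 2, w = -3/2.

(-2, 2, -3/2)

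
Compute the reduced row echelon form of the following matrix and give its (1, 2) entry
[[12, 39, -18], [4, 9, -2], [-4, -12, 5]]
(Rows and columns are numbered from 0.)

-1

Multiply ρ1 by 1/12.
  [  1  13/4  -3/2 ]
  [  4     9    -2 ]
  [ -4   -12     5 ]
Subtract 4 times ρ1 from ρ2.
  [  1  13/4  -3/2 ]
  [  0    -4     4 ]
  [ -4   -12     5 ]
Add 4 times ρ1 to ρ3.
  [ 1  13/4  -3/2 ]
  [ 0    -4     4 ]
  [ 0     1    -1 ]
Multiply ρ2 by -1/4.
  [ 1  13/4  -3/2 ]
  [ 0     1    -1 ]
  [ 0     1    -1 ]
Subtract ρ2 from ρ3.
  [ 1  13/4  -3/2 ]
  [ 0     1    -1 ]
  [ 0     0     0 ]
Subtract 13/4 times ρ2 from ρ1.
  [ 1  0  7/4 ]
  [ 0  1   -1 ]
  [ 0  0    0 ]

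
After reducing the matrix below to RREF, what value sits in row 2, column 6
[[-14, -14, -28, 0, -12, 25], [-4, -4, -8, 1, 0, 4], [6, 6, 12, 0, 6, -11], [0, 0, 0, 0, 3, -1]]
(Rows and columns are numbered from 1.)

R1 → -1/14·R1
  [  1   1   2  0  6/7  -25/14 ]
  [ -4  -4  -8  1    0       4 ]
  [  6   6  12  0    6     -11 ]
  [  0   0   0  0    3      -1 ]
R2 → R2 + 4·R1
  [ 1  1   2  0   6/7  -25/14 ]
  [ 0  0   0  1  24/7   -22/7 ]
  [ 6  6  12  0     6     -11 ]
  [ 0  0   0  0     3      -1 ]
R3 → R3 − 6·R1
  [ 1  1  2  0   6/7  -25/14 ]
  [ 0  0  0  1  24/7   -22/7 ]
  [ 0  0  0  0   6/7    -2/7 ]
  [ 0  0  0  0     3      -1 ]
R3 → 7/6·R3
  [ 1  1  2  0   6/7  -25/14 ]
  [ 0  0  0  1  24/7   -22/7 ]
  [ 0  0  0  0     1    -1/3 ]
  [ 0  0  0  0     3      -1 ]
R4 → R4 − 3·R3
  [ 1  1  2  0   6/7  -25/14 ]
  [ 0  0  0  1  24/7   -22/7 ]
  [ 0  0  0  0     1    -1/3 ]
  [ 0  0  0  0     0       0 ]
R2 → R2 − 24/7·R3
  [ 1  1  2  0  6/7  -25/14 ]
  [ 0  0  0  1    0      -2 ]
  [ 0  0  0  0    1    -1/3 ]
  [ 0  0  0  0    0       0 ]
R1 → R1 − 6/7·R3
  [ 1  1  2  0  0  -3/2 ]
  [ 0  0  0  1  0    -2 ]
  [ 0  0  0  0  1  -1/3 ]
  [ 0  0  0  0  0     0 ]

-2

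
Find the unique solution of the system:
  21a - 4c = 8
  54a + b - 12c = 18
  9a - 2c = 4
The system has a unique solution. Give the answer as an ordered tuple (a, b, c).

Form the augmented matrix and row-reduce:
  [ 21  0   -4  |   8 ]
  [ 54  1  -12  |  18 ]
  [  9  0   -2  |   4 ]
Multiply R1 by 1/21.
Subtract 54 times R1 from R2.
Subtract 9 times R1 from R3.
Multiply R3 by -7/2.
Add 12/7 times R3 to R2.
Add 4/21 times R3 to R1.
Reading off the last column: a = 0, b = -6, c = -2.

(0, -6, -2)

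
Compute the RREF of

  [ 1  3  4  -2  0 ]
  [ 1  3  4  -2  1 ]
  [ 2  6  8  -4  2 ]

Subtract R1 from R2.
Subtract 2 times R1 from R3.
Subtract 2 times R2 from R3.

[[1, 3, 4, -2, 0], [0, 0, 0, 0, 1], [0, 0, 0, 0, 0]]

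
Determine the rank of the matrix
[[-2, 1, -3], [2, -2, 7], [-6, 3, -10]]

rank = 3

R1 -> -1/2·R1
R2 -> R2 − 2·R1
R3 -> R3 + 6·R1
R2 -> -1·R2
R3 -> -1·R3
R2 -> R2 + 4·R3
R1 -> R1 − 3/2·R3
R1 -> R1 + 1/2·R2
The reduced form has 3 nonzero rows.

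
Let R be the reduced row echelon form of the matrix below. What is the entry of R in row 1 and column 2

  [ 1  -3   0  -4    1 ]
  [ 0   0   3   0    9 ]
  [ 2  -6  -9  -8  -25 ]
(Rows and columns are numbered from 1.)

ρ3 := ρ3 − 2·ρ1
  [ 1  -3   0  -4    1 ]
  [ 0   0   3   0    9 ]
  [ 0   0  -9   0  -27 ]
ρ2 := 1/3·ρ2
  [ 1  -3   0  -4    1 ]
  [ 0   0   1   0    3 ]
  [ 0   0  -9   0  -27 ]
ρ3 := ρ3 + 9·ρ2
  [ 1  -3  0  -4  1 ]
  [ 0   0  1   0  3 ]
  [ 0   0  0   0  0 ]

-3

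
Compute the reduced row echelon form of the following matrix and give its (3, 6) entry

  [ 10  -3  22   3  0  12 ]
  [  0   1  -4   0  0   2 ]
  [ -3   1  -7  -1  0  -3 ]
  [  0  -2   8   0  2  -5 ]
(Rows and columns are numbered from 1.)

-4

R1 -> 1/10·R1
R3 -> R3 + 3·R1
R3 -> R3 − 1/10·R2
R4 -> R4 + 2·R2
R3 -> -10·R3
R4 -> 1/2·R4
R1 -> R1 − 3/10·R3
R1 -> R1 + 3/10·R2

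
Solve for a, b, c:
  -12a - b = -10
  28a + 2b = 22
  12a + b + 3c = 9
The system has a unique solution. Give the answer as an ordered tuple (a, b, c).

Form the augmented matrix and row-reduce:
  [ -12  -1  0  |  -10 ]
  [  28   2  0  |   22 ]
  [  12   1  3  |    9 ]
r1 -> -1/12·r1
  [  1  1/12  0  |  5/6 ]
  [ 28     2  0  |   22 ]
  [ 12     1  3  |    9 ]
r2 -> r2 − 28·r1
  [  1  1/12  0  |   5/6 ]
  [  0  -1/3  0  |  -4/3 ]
  [ 12     1  3  |     9 ]
r3 -> r3 − 12·r1
  [ 1  1/12  0  |   5/6 ]
  [ 0  -1/3  0  |  -4/3 ]
  [ 0     0  3  |    -1 ]
r2 -> -3·r2
  [ 1  1/12  0  |  5/6 ]
  [ 0     1  0  |    4 ]
  [ 0     0  3  |   -1 ]
r3 -> 1/3·r3
  [ 1  1/12  0  |   5/6 ]
  [ 0     1  0  |     4 ]
  [ 0     0  1  |  -1/3 ]
r1 -> r1 − 1/12·r2
  [ 1  0  0  |   1/2 ]
  [ 0  1  0  |     4 ]
  [ 0  0  1  |  -1/3 ]
Reading off the last column: a = 1/2, b = 4, c = -1/3.

(1/2, 4, -1/3)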